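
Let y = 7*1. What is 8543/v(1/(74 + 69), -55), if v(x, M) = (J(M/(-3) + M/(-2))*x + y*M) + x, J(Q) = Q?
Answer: -7329894/330049 ≈ -22.208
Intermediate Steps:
y = 7
v(x, M) = x + 7*M - 5*M*x/6 (v(x, M) = ((M/(-3) + M/(-2))*x + 7*M) + x = ((M*(-⅓) + M*(-½))*x + 7*M) + x = ((-M/3 - M/2)*x + 7*M) + x = ((-5*M/6)*x + 7*M) + x = (-5*M*x/6 + 7*M) + x = (7*M - 5*M*x/6) + x = x + 7*M - 5*M*x/6)
8543/v(1/(74 + 69), -55) = 8543/(1/(74 + 69) + 7*(-55) - ⅚*(-55)/(74 + 69)) = 8543/(1/143 - 385 - ⅚*(-55)/143) = 8543/(1/143 - 385 - ⅚*(-55)*1/143) = 8543/(1/143 - 385 + 25/78) = 8543/(-330049/858) = 8543*(-858/330049) = -7329894/330049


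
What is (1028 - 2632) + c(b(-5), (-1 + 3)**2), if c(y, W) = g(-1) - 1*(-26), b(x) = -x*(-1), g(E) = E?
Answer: -1579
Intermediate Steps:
b(x) = x
c(y, W) = 25 (c(y, W) = -1 - 1*(-26) = -1 + 26 = 25)
(1028 - 2632) + c(b(-5), (-1 + 3)**2) = (1028 - 2632) + 25 = -1604 + 25 = -1579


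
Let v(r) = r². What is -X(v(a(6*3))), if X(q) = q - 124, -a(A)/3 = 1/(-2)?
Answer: 487/4 ≈ 121.75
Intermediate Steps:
a(A) = 3/2 (a(A) = -3/(-2) = -3*(-½) = 3/2)
X(q) = -124 + q
-X(v(a(6*3))) = -(-124 + (3/2)²) = -(-124 + 9/4) = -1*(-487/4) = 487/4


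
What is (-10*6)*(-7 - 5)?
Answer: 720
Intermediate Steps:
(-10*6)*(-7 - 5) = -60*(-12) = 720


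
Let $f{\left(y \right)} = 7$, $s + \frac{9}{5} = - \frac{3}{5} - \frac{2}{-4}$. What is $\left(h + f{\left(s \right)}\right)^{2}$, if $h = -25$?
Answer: $324$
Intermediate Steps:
$s = - \frac{19}{10}$ ($s = - \frac{9}{5} - \left(- \frac{1}{2} + \frac{3}{5}\right) = - \frac{9}{5} - \frac{1}{10} = - \frac{19}{10} \approx -1.9$)
$\left(h + f{\left(s \right)}\right)^{2} = \left(-25 + 7\right)^{2} = \left(-18\right)^{2} = 324$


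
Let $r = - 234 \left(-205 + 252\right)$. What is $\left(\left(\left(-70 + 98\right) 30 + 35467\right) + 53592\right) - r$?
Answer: $100897$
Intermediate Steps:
$r = -10998$ ($r = \left(-234\right) 47 = -10998$)
$\left(\left(\left(-70 + 98\right) 30 + 35467\right) + 53592\right) - r = \left(\left(\left(-70 + 98\right) 30 + 35467\right) + 53592\right) - -10998 = \left(\left(28 \cdot 30 + 35467\right) + 53592\right) + 10998 = \left(\left(840 + 35467\right) + 53592\right) + 10998 = \left(36307 + 53592\right) + 10998 = 89899 + 10998 = 100897$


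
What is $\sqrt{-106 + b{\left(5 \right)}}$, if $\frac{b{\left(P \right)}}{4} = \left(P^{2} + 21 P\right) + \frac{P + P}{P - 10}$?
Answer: $\sqrt{406} \approx 20.149$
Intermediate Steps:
$b{\left(P \right)} = 4 P^{2} + 84 P + \frac{8 P}{-10 + P}$ ($b{\left(P \right)} = 4 \left(\left(P^{2} + 21 P\right) + \frac{P + P}{P - 10}\right) = 4 \left(\left(P^{2} + 21 P\right) + \frac{2 P}{-10 + P}\right) = 4 \left(P^{2} + 21 P + \frac{2 P}{-10 + P}\right) = 4 P^{2} + 84 P + \frac{8 P}{-10 + P}$)
$\sqrt{-106 + b{\left(5 \right)}} = \sqrt{-106 + 4 \cdot 5 \frac{1}{-10 + 5} \left(-208 + 5^{2} + 11 \cdot 5\right)} = \sqrt{-106 + 4 \cdot 5 \frac{1}{-5} \left(-208 + 25 + 55\right)} = \sqrt{-106 + 4 \cdot 5 \left(- \frac{1}{5}\right) \left(-128\right)} = \sqrt{-106 + 512} = \sqrt{406}$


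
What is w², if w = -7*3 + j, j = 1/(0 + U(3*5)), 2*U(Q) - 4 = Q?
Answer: 157609/361 ≈ 436.59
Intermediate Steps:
U(Q) = 2 + Q/2
j = 2/19 (j = 1/(0 + (2 + (3*5)/2)) = 1/(0 + (2 + (½)*15)) = 1/(0 + (2 + 15/2)) = 1/(0 + 19/2) = 1/(19/2) = 2/19 ≈ 0.10526)
w = -397/19 (w = -7*3 + 2/19 = -21 + 2/19 = -397/19 ≈ -20.895)
w² = (-397/19)² = 157609/361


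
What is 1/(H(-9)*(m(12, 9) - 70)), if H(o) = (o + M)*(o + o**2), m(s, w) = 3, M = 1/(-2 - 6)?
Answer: 1/44019 ≈ 2.2717e-5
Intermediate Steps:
M = -1/8 (M = 1/(-8) = -1/8 ≈ -0.12500)
H(o) = (-1/8 + o)*(o + o**2) (H(o) = (o - 1/8)*(o + o**2) = (-1/8 + o)*(o + o**2))
1/(H(-9)*(m(12, 9) - 70)) = 1/(((1/8)*(-9)*(-1 + 7*(-9) + 8*(-9)**2))*(3 - 70)) = 1/(((1/8)*(-9)*(-1 - 63 + 8*81))*(-67)) = 1/(((1/8)*(-9)*(-1 - 63 + 648))*(-67)) = 1/(((1/8)*(-9)*584)*(-67)) = 1/(-657*(-67)) = 1/44019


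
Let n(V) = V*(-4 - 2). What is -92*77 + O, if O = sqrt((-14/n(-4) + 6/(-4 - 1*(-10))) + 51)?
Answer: -7084 + sqrt(1851)/6 ≈ -7076.8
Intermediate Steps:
n(V) = -6*V (n(V) = V*(-6) = -6*V)
O = sqrt(1851)/6 (O = sqrt((-14/((-6*(-4))) + 6/(-4 - 1*(-10))) + 51) = sqrt((-14/24 + 6/(-4 + 10)) + 51) = sqrt((-14*1/24 + 6/6) + 51) = sqrt((-7/12 + 6*(1/6)) + 51) = sqrt((-7/12 + 1) + 51) = sqrt(5/12 + 51) = sqrt(617/12) = sqrt(1851)/6 ≈ 7.1705)
-92*77 + O = -92*77 + sqrt(1851)/6 = -7084 + sqrt(1851)/6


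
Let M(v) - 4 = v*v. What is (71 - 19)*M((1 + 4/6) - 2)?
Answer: 1924/9 ≈ 213.78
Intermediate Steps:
M(v) = 4 + v² (M(v) = 4 + v*v = 4 + v²)
(71 - 19)*M((1 + 4/6) - 2) = (71 - 19)*(4 + ((1 + 4/6) - 2)²) = 52*(4 + ((1 + 4*(⅙)) - 2)²) = 52*(4 + ((1 + ⅔) - 2)²) = 52*(4 + (5/3 - 2)²) = 52*(4 + (-⅓)²) = 52*(4 + ⅑) = 52*(37/9) = 1924/9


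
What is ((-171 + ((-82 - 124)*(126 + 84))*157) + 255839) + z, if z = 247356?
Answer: -6288796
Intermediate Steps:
((-171 + ((-82 - 124)*(126 + 84))*157) + 255839) + z = ((-171 + ((-82 - 124)*(126 + 84))*157) + 255839) + 247356 = ((-171 - 206*210*157) + 255839) + 247356 = ((-171 - 43260*157) + 255839) + 247356 = ((-171 - 6791820) + 255839) + 247356 = (-6791991 + 255839) + 247356 = -6536152 + 247356 = -6288796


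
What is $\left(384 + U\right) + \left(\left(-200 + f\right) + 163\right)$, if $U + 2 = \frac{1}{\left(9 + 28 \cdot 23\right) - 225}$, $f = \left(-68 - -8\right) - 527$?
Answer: $- \frac{103575}{428} \approx -242.0$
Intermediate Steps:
$f = -587$ ($f = \left(-68 + 8\right) - 527 = -60 - 527 = -587$)
$U = - \frac{855}{428}$ ($U = -2 + \frac{1}{\left(9 + 28 \cdot 23\right) - 225} = -2 + \frac{1}{\left(9 + 644\right) - 225} = -2 + \frac{1}{653 - 225} = -2 + \frac{1}{428} = - \frac{855}{428} \approx -1.9977$)
$\left(384 + U\right) + \left(\left(-200 + f\right) + 163\right) = \left(384 - \frac{855}{428}\right) + \left(\left(-200 - 587\right) + 163\right) = \frac{163497}{428} + \left(-787 + 163\right) = \frac{163497}{428} - 624 = - \frac{103575}{428}$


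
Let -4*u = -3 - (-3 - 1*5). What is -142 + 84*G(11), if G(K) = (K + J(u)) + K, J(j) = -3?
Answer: 1454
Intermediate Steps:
u = -5/4 (u = -(-3 - (-3 - 1*5))/4 = -(-3 - (-3 - 5))/4 = -(-3 - 1*(-8))/4 = -(-3 + 8)/4 = -¼*5 = -5/4 ≈ -1.2500)
G(K) = -3 + 2*K (G(K) = (K - 3) + K = (-3 + K) + K = -3 + 2*K)
-142 + 84*G(11) = -142 + 84*(-3 + 2*11) = -142 + 84*(-3 + 22) = -142 + 84*19 = -142 + 1596 = 1454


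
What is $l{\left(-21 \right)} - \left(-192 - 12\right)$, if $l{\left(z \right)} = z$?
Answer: $183$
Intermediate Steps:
$l{\left(-21 \right)} - \left(-192 - 12\right) = -21 - \left(-192 - 12\right) = -21 - -204 = -21 + 204 = 183$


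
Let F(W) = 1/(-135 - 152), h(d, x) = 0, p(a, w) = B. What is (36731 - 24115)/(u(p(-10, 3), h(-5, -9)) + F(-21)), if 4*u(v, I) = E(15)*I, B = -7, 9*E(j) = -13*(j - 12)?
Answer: -3620792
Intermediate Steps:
E(j) = 52/3 - 13*j/9 (E(j) = (-13*(j - 12))/9 = (-13*(-12 + j))/9 = (156 - 13*j)/9 = 52/3 - 13*j/9)
p(a, w) = -7
u(v, I) = -13*I/12 (u(v, I) = ((52/3 - 13/9*15)*I)/4 = ((52/3 - 65/3)*I)/4 = (-13*I/3)/4 = -13*I/12)
F(W) = -1/287 (F(W) = 1/(-287) = -1/287)
(36731 - 24115)/(u(p(-10, 3), h(-5, -9)) + F(-21)) = (36731 - 24115)/(-13/12*0 - 1/287) = 12616/(0 - 1/287) = 12616/(-1/287) = 12616*(-287) = -3620792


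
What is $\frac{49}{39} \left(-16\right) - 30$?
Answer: $- \frac{1954}{39} \approx -50.103$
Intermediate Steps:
$\frac{49}{39} \left(-16\right) - 30 = - \frac{784}{39} - 30 = - \frac{1954}{39}$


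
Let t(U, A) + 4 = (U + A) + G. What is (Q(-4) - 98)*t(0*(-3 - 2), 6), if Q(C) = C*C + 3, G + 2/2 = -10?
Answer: 711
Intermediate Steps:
G = -11 (G = -1 - 10 = -11)
Q(C) = 3 + C² (Q(C) = C² + 3 = 3 + C²)
t(U, A) = -15 + A + U (t(U, A) = -4 + ((U + A) - 11) = -4 + ((A + U) - 11) = -4 + (-11 + A + U) = -15 + A + U)
(Q(-4) - 98)*t(0*(-3 - 2), 6) = ((3 + (-4)²) - 98)*(-15 + 6 + 0*(-3 - 2)) = ((3 + 16) - 98)*(-15 + 6 + 0*(-5)) = (19 - 98)*(-15 + 6 + 0) = -79*(-9) = 711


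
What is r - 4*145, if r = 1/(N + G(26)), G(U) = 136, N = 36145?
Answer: -21042979/36281 ≈ -580.00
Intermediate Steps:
r = 1/36281 (r = 1/(36145 + 136) = 1/36281 ≈ 2.7563e-5)
r - 4*145 = 1/36281 - 4*145 = 1/36281 - 1*580 = 1/36281 - 580 = -21042979/36281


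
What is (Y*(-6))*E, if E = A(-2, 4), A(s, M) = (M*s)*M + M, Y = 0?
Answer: 0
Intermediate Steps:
A(s, M) = M + s*M**2 (A(s, M) = s*M**2 + M = M + s*M**2)
E = -28 (E = 4*(1 + 4*(-2)) = 4*(1 - 8) = 4*(-7) = -28)
(Y*(-6))*E = (0*(-6))*(-28) = 0*(-28) = 0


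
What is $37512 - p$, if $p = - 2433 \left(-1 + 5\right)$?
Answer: $47244$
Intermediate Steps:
$p = -9732$ ($p = \left(-2433\right) 4 = -9732$)
$37512 - p = 37512 - -9732 = 37512 + 9732 = 47244$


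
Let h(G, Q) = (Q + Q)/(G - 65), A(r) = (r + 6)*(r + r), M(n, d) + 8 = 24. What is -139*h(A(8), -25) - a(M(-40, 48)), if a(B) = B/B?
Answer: 6791/159 ≈ 42.711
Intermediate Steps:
M(n, d) = 16 (M(n, d) = -8 + 24 = 16)
A(r) = 2*r*(6 + r) (A(r) = (6 + r)*(2*r) = 2*r*(6 + r))
a(B) = 1
h(G, Q) = 2*Q/(-65 + G) (h(G, Q) = (2*Q)/(-65 + G) = 2*Q/(-65 + G))
-139*h(A(8), -25) - a(M(-40, 48)) = -278*(-25)/(-65 + 2*8*(6 + 8)) - 1*1 = -278*(-25)/(-65 + 2*8*14) - 1 = -278*(-25)/(-65 + 224) - 1 = -278*(-25)/159 - 1 = -139*(-50/159) - 1 = 6950/159 - 1 = 6791/159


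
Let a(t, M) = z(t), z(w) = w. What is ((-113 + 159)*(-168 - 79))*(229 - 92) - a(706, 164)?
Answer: -1557300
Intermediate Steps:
a(t, M) = t
((-113 + 159)*(-168 - 79))*(229 - 92) - a(706, 164) = ((-113 + 159)*(-168 - 79))*(229 - 92) - 1*706 = (46*(-247))*137 - 706 = -11362*137 - 706 = -1556594 - 706 = -1557300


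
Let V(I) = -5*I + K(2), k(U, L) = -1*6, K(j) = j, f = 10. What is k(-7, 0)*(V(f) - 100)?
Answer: 888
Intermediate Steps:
k(U, L) = -6
V(I) = 2 - 5*I (V(I) = -5*I + 2 = 2 - 5*I)
k(-7, 0)*(V(f) - 100) = -6*((2 - 5*10) - 100) = -6*((2 - 50) - 100) = -6*(-48 - 100) = -6*(-148) = 888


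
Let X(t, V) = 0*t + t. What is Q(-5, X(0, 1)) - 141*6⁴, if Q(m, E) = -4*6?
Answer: -182760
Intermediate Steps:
X(t, V) = t (X(t, V) = 0 + t = t)
Q(m, E) = -24
Q(-5, X(0, 1)) - 141*6⁴ = -24 - 141*6⁴ = -24 - 141*1296 = -24 - 182736 = -182760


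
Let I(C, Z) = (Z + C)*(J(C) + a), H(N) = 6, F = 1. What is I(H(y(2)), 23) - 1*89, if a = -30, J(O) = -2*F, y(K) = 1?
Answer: -1017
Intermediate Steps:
J(O) = -2 (J(O) = -2*1 = -2)
I(C, Z) = -32*C - 32*Z (I(C, Z) = (Z + C)*(-2 - 30) = (C + Z)*(-32) = -32*C - 32*Z)
I(H(y(2)), 23) - 1*89 = (-32*6 - 32*23) - 1*89 = (-192 - 736) - 89 = -928 - 89 = -1017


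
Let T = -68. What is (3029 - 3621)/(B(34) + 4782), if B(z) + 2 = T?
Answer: -74/589 ≈ -0.12564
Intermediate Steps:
B(z) = -70 (B(z) = -2 - 68 = -70)
(3029 - 3621)/(B(34) + 4782) = (3029 - 3621)/(-70 + 4782) = -592/4712 = -592*1/4712 = -74/589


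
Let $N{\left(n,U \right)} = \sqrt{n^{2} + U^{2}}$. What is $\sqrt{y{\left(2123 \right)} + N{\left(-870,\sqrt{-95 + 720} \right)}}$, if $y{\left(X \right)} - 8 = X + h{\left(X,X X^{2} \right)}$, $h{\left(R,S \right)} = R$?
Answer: $\sqrt{4254 + 5 \sqrt{30301}} \approx 71.585$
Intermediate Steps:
$y{\left(X \right)} = 8 + 2 X$ ($y{\left(X \right)} = 8 + \left(X + X\right) = 8 + 2 X$)
$N{\left(n,U \right)} = \sqrt{U^{2} + n^{2}}$
$\sqrt{y{\left(2123 \right)} + N{\left(-870,\sqrt{-95 + 720} \right)}} = \sqrt{\left(8 + 2 \cdot 2123\right) + \sqrt{\left(\sqrt{-95 + 720}\right)^{2} + \left(-870\right)^{2}}} = \sqrt{\left(8 + 4246\right) + \sqrt{\left(\sqrt{625}\right)^{2} + 756900}} = \sqrt{4254 + \sqrt{25^{2} + 756900}} = \sqrt{4254 + \sqrt{625 + 756900}} = \sqrt{4254 + \sqrt{757525}} = \sqrt{4254 + 5 \sqrt{30301}}$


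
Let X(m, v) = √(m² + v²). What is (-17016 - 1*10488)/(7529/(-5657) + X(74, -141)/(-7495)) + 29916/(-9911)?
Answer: 18113991598798740562408/876439935441310207 - 183247202470820*√25357/88431029708537 ≈ 20338.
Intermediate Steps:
(-17016 - 1*10488)/(7529/(-5657) + X(74, -141)/(-7495)) + 29916/(-9911) = (-17016 - 1*10488)/(7529/(-5657) + √(74² + (-141)²)/(-7495)) + 29916/(-9911) = (-17016 - 10488)/(7529*(-1/5657) + √(5476 + 19881)*(-1/7495)) + 29916*(-1/9911) = -27504/(-7529/5657 + √25357*(-1/7495)) - 29916/9911 = -27504/(-7529/5657 - √25357/7495) - 29916/9911 = -29916/9911 - 27504/(-7529/5657 - √25357/7495)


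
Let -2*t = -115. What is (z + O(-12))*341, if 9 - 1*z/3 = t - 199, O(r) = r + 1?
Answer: 300421/2 ≈ 1.5021e+5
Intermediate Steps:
t = 115/2 (t = -1/2*(-115) = 115/2 ≈ 57.500)
O(r) = 1 + r
z = 903/2 (z = 27 - 3*(115/2 - 199) = 27 - 3*(-283/2) = 27 + 849/2 = 903/2 ≈ 451.50)
(z + O(-12))*341 = (903/2 + (1 - 12))*341 = (903/2 - 11)*341 = (881/2)*341 = 300421/2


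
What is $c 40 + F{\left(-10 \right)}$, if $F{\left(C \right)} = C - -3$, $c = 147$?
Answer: $5873$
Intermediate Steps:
$F{\left(C \right)} = 3 + C$ ($F{\left(C \right)} = C + 3 = 3 + C$)
$c 40 + F{\left(-10 \right)} = 147 \cdot 40 + \left(3 - 10\right) = 5880 - 7 = 5873$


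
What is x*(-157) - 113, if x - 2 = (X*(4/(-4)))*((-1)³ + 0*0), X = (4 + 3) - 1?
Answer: -1369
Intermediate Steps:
X = 6 (X = 7 - 1 = 6)
x = 8 (x = 2 + (6*(4/(-4)))*((-1)³ + 0*0) = 2 + (6*(4*(-¼)))*(-1 + 0) = 2 + (6*(-1))*(-1) = 2 - 6*(-1) = 2 + 6 = 8)
x*(-157) - 113 = 8*(-157) - 113 = -1256 - 113 = -1369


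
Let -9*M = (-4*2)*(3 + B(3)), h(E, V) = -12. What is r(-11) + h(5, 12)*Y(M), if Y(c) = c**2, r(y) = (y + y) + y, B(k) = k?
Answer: -1123/3 ≈ -374.33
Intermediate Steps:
M = 16/3 (M = -(-4*2)*(3 + 3)/9 = -(-8)*6/9 = -1/9*(-48) = 16/3 ≈ 5.3333)
r(y) = 3*y (r(y) = 2*y + y = 3*y)
r(-11) + h(5, 12)*Y(M) = 3*(-11) - 12*(16/3)**2 = -33 - 12*256/9 = -33 - 1024/3 = -1123/3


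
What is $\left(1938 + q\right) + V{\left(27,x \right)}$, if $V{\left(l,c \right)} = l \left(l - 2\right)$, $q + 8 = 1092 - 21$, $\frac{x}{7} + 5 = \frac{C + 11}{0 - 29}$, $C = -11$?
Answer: $3676$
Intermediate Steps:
$x = -35$ ($x = -35 + 7 \frac{-11 + 11}{0 - 29} = -35 + 7 \frac{0}{-29} = -35 + 7 \cdot 0 \left(- \frac{1}{29}\right) = -35 + 7 \cdot 0 = -35 + 0 = -35$)
$q = 1063$ ($q = -8 + \left(1092 - 21\right) = -8 + 1071 = 1063$)
$V{\left(l,c \right)} = l \left(-2 + l\right)$
$\left(1938 + q\right) + V{\left(27,x \right)} = \left(1938 + 1063\right) + 27 \left(-2 + 27\right) = 3001 + 27 \cdot 25 = 3001 + 675 = 3676$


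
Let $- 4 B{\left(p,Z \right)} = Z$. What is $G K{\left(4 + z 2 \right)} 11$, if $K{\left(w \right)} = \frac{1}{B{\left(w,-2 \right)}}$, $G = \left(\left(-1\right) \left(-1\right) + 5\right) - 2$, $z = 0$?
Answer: $88$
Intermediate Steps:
$B{\left(p,Z \right)} = - \frac{Z}{4}$
$G = 4$ ($G = \left(1 + 5\right) - 2 = 6 - 2 = 4$)
$K{\left(w \right)} = 2$ ($K{\left(w \right)} = \frac{1}{\left(- \frac{1}{4}\right) \left(-2\right)} = \frac{1}{\frac{1}{2}} = 2$)
$G K{\left(4 + z 2 \right)} 11 = 4 \cdot 2 \cdot 11 = 8 \cdot 11 = 88$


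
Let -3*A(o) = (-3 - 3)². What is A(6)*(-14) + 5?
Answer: 173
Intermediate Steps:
A(o) = -12 (A(o) = -(-3 - 3)²/3 = -⅓*(-6)² = -⅓*36 = -12)
A(6)*(-14) + 5 = -12*(-14) + 5 = 168 + 5 = 173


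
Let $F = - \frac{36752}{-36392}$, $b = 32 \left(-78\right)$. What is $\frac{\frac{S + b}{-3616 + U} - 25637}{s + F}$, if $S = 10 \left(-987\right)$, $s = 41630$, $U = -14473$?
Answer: $- \frac{2109532002523}{3425685124296} \approx -0.6158$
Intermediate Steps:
$b = -2496$
$F = \frac{4594}{4549}$ ($F = \left(-36752\right) \left(- \frac{1}{36392}\right) = \frac{4594}{4549} \approx 1.0099$)
$S = -9870$
$\frac{\frac{S + b}{-3616 + U} - 25637}{s + F} = \frac{\frac{-9870 - 2496}{-3616 - 14473} - 25637}{41630 + \frac{4594}{4549}} = \frac{- \frac{12366}{-18089} - 25637}{\frac{189379464}{4549}} = \left(\left(-12366\right) \left(- \frac{1}{18089}\right) - 25637\right) \frac{4549}{189379464} = \left(\frac{12366}{18089} - 25637\right) \frac{4549}{189379464} = \left(- \frac{463735327}{18089}\right) \frac{4549}{189379464} = - \frac{2109532002523}{3425685124296}$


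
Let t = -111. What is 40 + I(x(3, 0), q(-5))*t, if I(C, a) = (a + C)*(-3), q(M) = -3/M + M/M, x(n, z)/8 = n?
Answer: 42824/5 ≈ 8564.8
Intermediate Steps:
x(n, z) = 8*n
q(M) = 1 - 3/M (q(M) = -3/M + 1 = 1 - 3/M)
I(C, a) = -3*C - 3*a (I(C, a) = (C + a)*(-3) = -3*C - 3*a)
40 + I(x(3, 0), q(-5))*t = 40 + (-24*3 - 3*(-3 - 5)/(-5))*(-111) = 40 + (-3*24 - (-3)*(-8)/5)*(-111) = 40 + (-72 - 3*8/5)*(-111) = 40 + (-72 - 24/5)*(-111) = 40 - 384/5*(-111) = 40 + 42624/5 = 42824/5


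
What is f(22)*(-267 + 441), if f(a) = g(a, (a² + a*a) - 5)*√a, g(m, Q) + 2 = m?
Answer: 3480*√22 ≈ 16323.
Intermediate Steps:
g(m, Q) = -2 + m
f(a) = √a*(-2 + a) (f(a) = (-2 + a)*√a = √a*(-2 + a))
f(22)*(-267 + 441) = (√22*(-2 + 22))*(-267 + 441) = (√22*20)*174 = (20*√22)*174 = 3480*√22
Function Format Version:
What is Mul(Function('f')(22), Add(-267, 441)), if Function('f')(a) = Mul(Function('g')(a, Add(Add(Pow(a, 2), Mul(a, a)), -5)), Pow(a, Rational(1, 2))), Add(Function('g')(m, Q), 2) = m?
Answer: Mul(3480, Pow(22, Rational(1, 2))) ≈ 16323.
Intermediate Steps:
Function('g')(m, Q) = Add(-2, m)
Function('f')(a) = Mul(Pow(a, Rational(1, 2)), Add(-2, a)) (Function('f')(a) = Mul(Add(-2, a), Pow(a, Rational(1, 2))) = Mul(Pow(a, Rational(1, 2)), Add(-2, a)))
Mul(Function('f')(22), Add(-267, 441)) = Mul(Mul(Pow(22, Rational(1, 2)), Add(-2, 22)), Add(-267, 441)) = Mul(Mul(Pow(22, Rational(1, 2)), 20), 174) = Mul(Mul(20, Pow(22, Rational(1, 2))), 174) = Mul(3480, Pow(22, Rational(1, 2)))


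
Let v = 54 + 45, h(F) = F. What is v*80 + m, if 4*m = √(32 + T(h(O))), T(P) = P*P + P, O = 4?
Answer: 7920 + √13/2 ≈ 7921.8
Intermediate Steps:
T(P) = P + P² (T(P) = P² + P = P + P²)
m = √13/2 (m = √(32 + 4*(1 + 4))/4 = √(32 + 4*5)/4 = √(32 + 20)/4 = √52/4 = (2*√13)/4 = √13/2 ≈ 1.8028)
v = 99
v*80 + m = 99*80 + √13/2 = 7920 + √13/2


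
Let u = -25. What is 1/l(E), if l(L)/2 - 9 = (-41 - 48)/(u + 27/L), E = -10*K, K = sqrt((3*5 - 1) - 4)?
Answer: 7843439/197073902 + 12015*sqrt(10)/98536951 ≈ 0.040185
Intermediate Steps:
K = sqrt(10) (K = sqrt((15 - 1) - 4) = sqrt(14 - 4) = sqrt(10) ≈ 3.1623)
E = -10*sqrt(10) ≈ -31.623
l(L) = 18 - 178/(-25 + 27/L) (l(L) = 18 + 2*((-41 - 48)/(-25 + 27/L)) = 18 + 2*(-89/(-25 + 27/L)) = 18 - 178/(-25 + 27/L))
1/l(E) = 1/(2*(243 - (-3140)*sqrt(10))/(27 - (-250)*sqrt(10))) = 1/(2*(243 + 3140*sqrt(10))/(27 + 250*sqrt(10))) = (27 + 250*sqrt(10))/(2*(243 + 3140*sqrt(10)))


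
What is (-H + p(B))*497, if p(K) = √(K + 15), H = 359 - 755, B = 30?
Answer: 196812 + 1491*√5 ≈ 2.0015e+5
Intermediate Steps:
H = -396
p(K) = √(15 + K)
(-H + p(B))*497 = (-1*(-396) + √(15 + 30))*497 = (396 + √45)*497 = (396 + 3*√5)*497 = 196812 + 1491*√5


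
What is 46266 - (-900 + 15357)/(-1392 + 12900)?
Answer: 177471557/3836 ≈ 46265.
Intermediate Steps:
46266 - (-900 + 15357)/(-1392 + 12900) = 46266 - 14457/11508 = 46266 - 1*4819/3836 = 46266 - 4819/3836 = 177471557/3836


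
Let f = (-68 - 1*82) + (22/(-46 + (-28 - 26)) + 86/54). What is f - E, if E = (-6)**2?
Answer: -249247/1350 ≈ -184.63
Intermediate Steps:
f = -200647/1350 (f = (-68 - 82) + (22/(-46 - 54) + 86*(1/54)) = -150 + (22/(-100) + 43/27) = -150 + (22*(-1/100) + 43/27) = -150 + (-11/50 + 43/27) = -150 + 1853/1350 = -200647/1350 ≈ -148.63)
E = 36
f - E = -200647/1350 - 1*36 = -200647/1350 - 36 = -249247/1350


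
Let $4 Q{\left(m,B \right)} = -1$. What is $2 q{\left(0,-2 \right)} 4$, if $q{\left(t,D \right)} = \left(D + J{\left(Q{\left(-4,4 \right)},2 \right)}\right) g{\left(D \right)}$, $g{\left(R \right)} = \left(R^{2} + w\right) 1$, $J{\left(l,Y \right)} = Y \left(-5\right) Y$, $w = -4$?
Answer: $0$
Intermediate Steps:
$Q{\left(m,B \right)} = - \frac{1}{4}$ ($Q{\left(m,B \right)} = \frac{1}{4} \left(-1\right) = - \frac{1}{4}$)
$J{\left(l,Y \right)} = - 5 Y^{2}$ ($J{\left(l,Y \right)} = - 5 Y Y = - 5 Y^{2}$)
$g{\left(R \right)} = -4 + R^{2}$ ($g{\left(R \right)} = \left(R^{2} - 4\right) 1 = \left(-4 + R^{2}\right) 1 = -4 + R^{2}$)
$q{\left(t,D \right)} = \left(-20 + D\right) \left(-4 + D^{2}\right)$ ($q{\left(t,D \right)} = \left(D - 5 \cdot 2^{2}\right) \left(-4 + D^{2}\right) = \left(D - 20\right) \left(-4 + D^{2}\right) = \left(-20 + D\right) \left(-4 + D^{2}\right)$)
$2 q{\left(0,-2 \right)} 4 = 2 \left(-20 - 2\right) \left(-4 + \left(-2\right)^{2}\right) 4 = 2 - 22 \left(-4 + 4\right) 4 = 2 \left(-22\right) 0 \cdot 4 = 2 \cdot 0 \cdot 4 = 2 \cdot 0 = 0$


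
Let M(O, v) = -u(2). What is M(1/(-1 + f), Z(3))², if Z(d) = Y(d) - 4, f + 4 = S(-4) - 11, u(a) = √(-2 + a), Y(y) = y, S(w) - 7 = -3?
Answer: 0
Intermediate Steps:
S(w) = 4 (S(w) = 7 - 3 = 4)
f = -11 (f = -4 + (4 - 11) = -4 - 7 = -11)
Z(d) = -4 + d (Z(d) = d - 4 = -4 + d)
M(O, v) = 0 (M(O, v) = -√(-2 + 2) = -√0 = -1*0 = 0)
M(1/(-1 + f), Z(3))² = 0² = 0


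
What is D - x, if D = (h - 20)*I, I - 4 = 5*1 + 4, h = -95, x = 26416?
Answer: -27911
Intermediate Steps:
I = 13 (I = 4 + (5*1 + 4) = 4 + (5 + 4) = 4 + 9 = 13)
D = -1495 (D = (-95 - 20)*13 = -115*13 = -1495)
D - x = -1495 - 1*26416 = -1495 - 26416 = -27911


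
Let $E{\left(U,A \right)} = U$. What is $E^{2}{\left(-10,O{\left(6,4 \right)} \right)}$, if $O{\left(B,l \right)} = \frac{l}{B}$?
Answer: $100$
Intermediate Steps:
$E^{2}{\left(-10,O{\left(6,4 \right)} \right)} = \left(-10\right)^{2} = 100$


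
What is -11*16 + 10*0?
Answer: -176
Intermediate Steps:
-11*16 + 10*0 = -176 + 0 = -176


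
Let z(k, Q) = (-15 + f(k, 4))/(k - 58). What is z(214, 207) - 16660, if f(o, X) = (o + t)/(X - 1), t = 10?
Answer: -7796701/468 ≈ -16660.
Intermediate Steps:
f(o, X) = (10 + o)/(-1 + X) (f(o, X) = (o + 10)/(X - 1) = (10 + o)/(-1 + X))
z(k, Q) = (-35/3 + k/3)/(-58 + k) (z(k, Q) = (-15 + (10 + k)/(-1 + 4))/(k - 58) = (-15 + (10 + k)/3)/(-58 + k) = (-15 + (10/3 + k/3))/(-58 + k) = (-35/3 + k/3)/(-58 + k))
z(214, 207) - 16660 = (-35 + 214)/(3*(-58 + 214)) - 16660 = (⅓)*179/156 - 16660 = (⅓)*(1/156)*179 - 16660 = 179/468 - 16660 = -7796701/468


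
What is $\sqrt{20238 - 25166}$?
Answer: $8 i \sqrt{77} \approx 70.2 i$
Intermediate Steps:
$\sqrt{20238 - 25166} = \sqrt{-4928} = 8 i \sqrt{77}$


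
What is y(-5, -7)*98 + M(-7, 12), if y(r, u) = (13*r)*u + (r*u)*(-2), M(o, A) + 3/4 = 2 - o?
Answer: 150953/4 ≈ 37738.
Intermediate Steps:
M(o, A) = 5/4 - o (M(o, A) = -¾ + (2 - o) = 5/4 - o)
y(r, u) = 11*r*u (y(r, u) = 13*r*u - 2*r*u = 11*r*u)
y(-5, -7)*98 + M(-7, 12) = (11*(-5)*(-7))*98 + (5/4 - 1*(-7)) = 385*98 + (5/4 + 7) = 37730 + 33/4 = 150953/4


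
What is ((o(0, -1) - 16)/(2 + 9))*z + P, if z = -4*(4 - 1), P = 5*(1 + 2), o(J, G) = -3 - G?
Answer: 381/11 ≈ 34.636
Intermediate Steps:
P = 15 (P = 5*3 = 15)
z = -12 (z = -4*3 = -12)
((o(0, -1) - 16)/(2 + 9))*z + P = (((-3 - 1*(-1)) - 16)/(2 + 9))*(-12) + 15 = (((-3 + 1) - 16)/11)*(-12) + 15 = ((-2 - 16)*(1/11))*(-12) + 15 = -18*1/11*(-12) + 15 = -18/11*(-12) + 15 = 216/11 + 15 = 381/11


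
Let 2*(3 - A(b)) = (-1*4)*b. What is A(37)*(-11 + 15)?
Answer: 308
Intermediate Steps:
A(b) = 3 + 2*b (A(b) = 3 - (-1*4)*b/2 = 3 - (-2)*b = 3 + 2*b)
A(37)*(-11 + 15) = (3 + 2*37)*(-11 + 15) = (3 + 74)*4 = 77*4 = 308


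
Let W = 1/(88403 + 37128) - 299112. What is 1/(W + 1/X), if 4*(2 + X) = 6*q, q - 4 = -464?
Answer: -86867452/25983097427463 ≈ -3.3432e-6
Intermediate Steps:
q = -460 (q = 4 - 464 = -460)
X = -692 (X = -2 + (6*(-460))/4 = -2 + (¼)*(-2760) = -2 - 690 = -692)
W = -37547828471/125531 (W = 1/125531 - 299112 = -37547828471/125531 ≈ -2.9911e+5)
1/(W + 1/X) = 1/(-37547828471/125531 + 1/(-692)) = 1/(-37547828471/125531 - 1/692) = 1/(-25983097427463/86867452) = -86867452/25983097427463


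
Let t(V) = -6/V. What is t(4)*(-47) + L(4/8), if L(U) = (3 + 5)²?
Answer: 269/2 ≈ 134.50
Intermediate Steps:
L(U) = 64 (L(U) = 8² = 64)
t(4)*(-47) + L(4/8) = -6/4*(-47) + 64 = -6*¼*(-47) + 64 = -3/2*(-47) + 64 = 141/2 + 64 = 269/2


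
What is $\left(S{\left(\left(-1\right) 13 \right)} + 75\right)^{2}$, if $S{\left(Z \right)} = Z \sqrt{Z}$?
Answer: $3428 - 1950 i \sqrt{13} \approx 3428.0 - 7030.8 i$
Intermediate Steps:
$S{\left(Z \right)} = Z^{\frac{3}{2}}$
$\left(S{\left(\left(-1\right) 13 \right)} + 75\right)^{2} = \left(\left(\left(-1\right) 13\right)^{\frac{3}{2}} + 75\right)^{2} = \left(\left(-13\right)^{\frac{3}{2}} + 75\right)^{2} = \left(- 13 i \sqrt{13} + 75\right)^{2} = \left(75 - 13 i \sqrt{13}\right)^{2}$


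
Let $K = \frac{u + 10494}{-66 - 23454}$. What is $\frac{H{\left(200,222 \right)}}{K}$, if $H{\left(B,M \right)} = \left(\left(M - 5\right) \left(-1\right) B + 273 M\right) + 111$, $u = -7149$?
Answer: $- \frac{27153056}{223} \approx -1.2176 \cdot 10^{5}$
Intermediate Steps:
$K = - \frac{223}{1568}$ ($K = \frac{-7149 + 10494}{-66 - 23454} = \frac{3345}{-23520} = 3345 \left(- \frac{1}{23520}\right) = - \frac{223}{1568} \approx -0.14222$)
$H{\left(B,M \right)} = 111 + 273 M + B \left(5 - M\right)$ ($H{\left(B,M \right)} = \left(\left(-5 + M\right) \left(-1\right) B + 273 M\right) + 111 = \left(\left(5 - M\right) B + 273 M\right) + 111 = \left(B \left(5 - M\right) + 273 M\right) + 111 = \left(273 M + B \left(5 - M\right)\right) + 111 = 111 + 273 M + B \left(5 - M\right)$)
$\frac{H{\left(200,222 \right)}}{K} = \frac{111 + 5 \cdot 200 + 273 \cdot 222 - 200 \cdot 222}{- \frac{223}{1568}} = \left(111 + 1000 + 60606 - 44400\right) \left(- \frac{1568}{223}\right) = 17317 \left(- \frac{1568}{223}\right) = - \frac{27153056}{223}$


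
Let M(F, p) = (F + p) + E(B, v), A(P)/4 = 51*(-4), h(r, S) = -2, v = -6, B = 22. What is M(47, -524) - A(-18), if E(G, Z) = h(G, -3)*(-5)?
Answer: 349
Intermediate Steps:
A(P) = -816 (A(P) = 4*(51*(-4)) = 4*(-204) = -816)
E(G, Z) = 10 (E(G, Z) = -2*(-5) = 10)
M(F, p) = 10 + F + p (M(F, p) = (F + p) + 10 = 10 + F + p)
M(47, -524) - A(-18) = (10 + 47 - 524) - 1*(-816) = -467 + 816 = 349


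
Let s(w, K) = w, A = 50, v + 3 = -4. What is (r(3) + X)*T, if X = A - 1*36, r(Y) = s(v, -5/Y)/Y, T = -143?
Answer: -5005/3 ≈ -1668.3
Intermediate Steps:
v = -7 (v = -3 - 4 = -7)
r(Y) = -7/Y
X = 14 (X = 50 - 1*36 = 50 - 36 = 14)
(r(3) + X)*T = (-7/3 + 14)*(-143) = (35/3)*(-143) = -5005/3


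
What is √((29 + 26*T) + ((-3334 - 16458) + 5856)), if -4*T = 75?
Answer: I*√57578/2 ≈ 119.98*I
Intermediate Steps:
T = -75/4 (T = -¼*75 = -75/4 ≈ -18.750)
√((29 + 26*T) + ((-3334 - 16458) + 5856)) = √((29 + 26*(-75/4)) + ((-3334 - 16458) + 5856)) = √((29 - 975/2) + (-19792 + 5856)) = √(-917/2 - 13936) = √(-28789/2) = I*√57578/2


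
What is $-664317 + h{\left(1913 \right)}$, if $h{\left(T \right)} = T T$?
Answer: $2995252$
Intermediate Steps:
$h{\left(T \right)} = T^{2}$
$-664317 + h{\left(1913 \right)} = -664317 + 1913^{2} = -664317 + 3659569 = 2995252$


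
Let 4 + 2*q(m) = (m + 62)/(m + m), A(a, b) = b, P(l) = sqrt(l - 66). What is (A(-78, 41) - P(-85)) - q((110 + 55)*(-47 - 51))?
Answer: 691283/16170 - I*sqrt(151) ≈ 42.751 - 12.288*I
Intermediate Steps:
P(l) = sqrt(-66 + l)
q(m) = -2 + (62 + m)/(4*m) (q(m) = -2 + ((m + 62)/(m + m))/2 = -2 + ((62 + m)/((2*m)))/2 = -2 + ((62 + m)*(1/(2*m)))/2 = -2 + ((62 + m)/(2*m))/2 = -2 + (62 + m)/(4*m))
(A(-78, 41) - P(-85)) - q((110 + 55)*(-47 - 51)) = (41 - sqrt(-66 - 85)) - (62 - 7*(110 + 55)*(-47 - 51))/(4*((110 + 55)*(-47 - 51))) = (41 - sqrt(-151)) - (62 - 1155*(-98))/(4*(165*(-98))) = (41 - I*sqrt(151)) - (62 - 7*(-16170))/(4*(-16170)) = (41 - I*sqrt(151)) - (-1)*(62 + 113190)/(4*16170) = (41 - I*sqrt(151)) - (-1)*113252/(4*16170) = (41 - I*sqrt(151)) - 1*(-28313/16170) = (41 - I*sqrt(151)) + 28313/16170 = 691283/16170 - I*sqrt(151)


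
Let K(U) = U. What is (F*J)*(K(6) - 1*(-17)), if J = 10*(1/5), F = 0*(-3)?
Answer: 0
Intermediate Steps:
F = 0
J = 2 (J = 10*(1*(⅕)) = 10*(⅕) = 2)
(F*J)*(K(6) - 1*(-17)) = (0*2)*(6 - 1*(-17)) = 0*(6 + 17) = 0*23 = 0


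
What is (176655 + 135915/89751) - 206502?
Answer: -892887394/29917 ≈ -29846.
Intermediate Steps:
(176655 + 135915/89751) - 206502 = (176655 + 135915*(1/89751)) - 206502 = (176655 + 45305/29917) - 206502 = 5285032940/29917 - 206502 = -892887394/29917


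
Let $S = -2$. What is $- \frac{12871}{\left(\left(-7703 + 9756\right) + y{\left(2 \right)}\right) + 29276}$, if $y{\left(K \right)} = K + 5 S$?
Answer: $- \frac{12871}{31321} \approx -0.41094$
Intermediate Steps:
$y{\left(K \right)} = -10 + K$ ($y{\left(K \right)} = K + 5 \left(-2\right) = K - 10 = -10 + K$)
$- \frac{12871}{\left(\left(-7703 + 9756\right) + y{\left(2 \right)}\right) + 29276} = - \frac{12871}{\left(\left(-7703 + 9756\right) + \left(-10 + 2\right)\right) + 29276} = - \frac{12871}{\left(2053 - 8\right) + 29276} = - \frac{12871}{2045 + 29276} = - \frac{12871}{31321}$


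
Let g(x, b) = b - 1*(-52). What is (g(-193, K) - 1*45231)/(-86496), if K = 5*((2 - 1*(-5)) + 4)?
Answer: 11281/21624 ≈ 0.52169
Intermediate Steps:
K = 55 (K = 5*((2 + 5) + 4) = 5*(7 + 4) = 5*11 = 55)
g(x, b) = 52 + b (g(x, b) = b + 52 = 52 + b)
(g(-193, K) - 1*45231)/(-86496) = ((52 + 55) - 1*45231)/(-86496) = (107 - 45231)*(-1/86496) = -45124*(-1/86496) = 11281/21624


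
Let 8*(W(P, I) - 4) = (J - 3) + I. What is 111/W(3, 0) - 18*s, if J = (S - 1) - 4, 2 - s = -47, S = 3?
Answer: -7642/9 ≈ -849.11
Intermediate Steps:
s = 49 (s = 2 - 1*(-47) = 2 + 47 = 49)
J = -2 (J = (3 - 1) - 4 = 2 - 4 = -2)
W(P, I) = 27/8 + I/8 (W(P, I) = 4 + ((-2 - 3) + I)/8 = 4 + (-5 + I)/8 = 4 + (-5/8 + I/8) = 27/8 + I/8)
111/W(3, 0) - 18*s = 111/(27/8 + (1/8)*0) - 18*49 = 111/(27/8 + 0) - 882 = 111/(27/8) - 882 = 111*(8/27) - 882 = 296/9 - 882 = -7642/9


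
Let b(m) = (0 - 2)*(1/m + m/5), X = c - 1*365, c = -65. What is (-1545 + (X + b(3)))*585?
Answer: -1156467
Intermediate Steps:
X = -430 (X = -65 - 1*365 = -65 - 365 = -430)
b(m) = -2/m - 2*m/5 (b(m) = -2*(1/m + m*(⅕)) = -2*(1/m + m/5) = -2/m - 2*m/5)
(-1545 + (X + b(3)))*585 = (-1545 + (-430 + (-2/3 - ⅖*3)))*585 = (-1545 + (-430 + (-2*⅓ - 6/5)))*585 = (-1545 + (-430 + (-⅔ - 6/5)))*585 = (-1545 + (-430 - 28/15))*585 = (-1545 - 6478/15)*585 = -29653/15*585 = -1156467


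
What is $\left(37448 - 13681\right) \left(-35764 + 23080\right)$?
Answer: $-301460628$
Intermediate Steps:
$\left(37448 - 13681\right) \left(-35764 + 23080\right) = 23767 \left(-12684\right) = -301460628$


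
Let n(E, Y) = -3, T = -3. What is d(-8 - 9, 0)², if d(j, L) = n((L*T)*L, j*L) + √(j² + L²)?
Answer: 196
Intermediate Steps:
d(j, L) = -3 + √(L² + j²) (d(j, L) = -3 + √(j² + L²) = -3 + √(L² + j²))
d(-8 - 9, 0)² = (-3 + √(0² + (-8 - 9)²))² = (-3 + √(0 + (-17)²))² = (-3 + √(0 + 289))² = (-3 + √289)² = (-3 + 17)² = 14² = 196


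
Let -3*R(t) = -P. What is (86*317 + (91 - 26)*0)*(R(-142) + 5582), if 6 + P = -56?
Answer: 454839208/3 ≈ 1.5161e+8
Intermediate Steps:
P = -62 (P = -6 - 56 = -62)
R(t) = -62/3 (R(t) = -(-1)*(-62)/3 = -⅓*62 = -62/3)
(86*317 + (91 - 26)*0)*(R(-142) + 5582) = (86*317 + (91 - 26)*0)*(-62/3 + 5582) = (27262 + 65*0)*(16684/3) = (27262 + 0)*(16684/3) = 27262*(16684/3) = 454839208/3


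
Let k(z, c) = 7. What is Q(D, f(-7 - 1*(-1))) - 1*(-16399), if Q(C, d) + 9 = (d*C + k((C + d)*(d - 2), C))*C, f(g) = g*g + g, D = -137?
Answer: 578501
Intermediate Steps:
f(g) = g + g² (f(g) = g² + g = g + g²)
Q(C, d) = -9 + C*(7 + C*d) (Q(C, d) = -9 + (d*C + 7)*C = -9 + (C*d + 7)*C = -9 + (7 + C*d)*C = -9 + C*(7 + C*d))
Q(D, f(-7 - 1*(-1))) - 1*(-16399) = (-9 + 7*(-137) + ((-7 - 1*(-1))*(1 + (-7 - 1*(-1))))*(-137)²) - 1*(-16399) = (-9 - 959 + ((-7 + 1)*(1 + (-7 + 1)))*18769) + 16399 = (-9 - 959 - 6*(1 - 6)*18769) + 16399 = (-9 - 959 - 6*(-5)*18769) + 16399 = (-9 - 959 + 30*18769) + 16399 = (-9 - 959 + 563070) + 16399 = 562102 + 16399 = 578501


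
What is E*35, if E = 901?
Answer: 31535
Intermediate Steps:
E*35 = 901*35 = 31535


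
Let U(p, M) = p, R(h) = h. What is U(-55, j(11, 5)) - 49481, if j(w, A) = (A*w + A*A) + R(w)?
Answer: -49536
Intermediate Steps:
j(w, A) = w + A² + A*w (j(w, A) = (A*w + A*A) + w = (A*w + A²) + w = (A² + A*w) + w = w + A² + A*w)
U(-55, j(11, 5)) - 49481 = -55 - 49481 = -49536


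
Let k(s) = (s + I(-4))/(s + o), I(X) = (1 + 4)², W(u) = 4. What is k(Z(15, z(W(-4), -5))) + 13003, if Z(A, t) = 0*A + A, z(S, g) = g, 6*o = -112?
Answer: 142913/11 ≈ 12992.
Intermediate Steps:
o = -56/3 (o = (⅙)*(-112) = -56/3 ≈ -18.667)
Z(A, t) = A (Z(A, t) = 0 + A = A)
I(X) = 25 (I(X) = 5² = 25)
k(s) = (25 + s)/(-56/3 + s) (k(s) = (s + 25)/(s - 56/3) = (25 + s)/(-56/3 + s))
k(Z(15, z(W(-4), -5))) + 13003 = 3*(25 + 15)/(-56 + 3*15) + 13003 = 3*40/(-56 + 45) + 13003 = 3*40/(-11) + 13003 = 3*(-1/11)*40 + 13003 = -120/11 + 13003 = 142913/11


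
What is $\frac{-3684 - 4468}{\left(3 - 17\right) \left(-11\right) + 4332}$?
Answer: $- \frac{4076}{2243} \approx -1.8172$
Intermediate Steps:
$\frac{-3684 - 4468}{\left(3 - 17\right) \left(-11\right) + 4332} = - \frac{8152}{\left(-14\right) \left(-11\right) + 4332} = - \frac{8152}{154 + 4332} = - \frac{8152}{4486} = \left(-8152\right) \frac{1}{4486} = - \frac{4076}{2243}$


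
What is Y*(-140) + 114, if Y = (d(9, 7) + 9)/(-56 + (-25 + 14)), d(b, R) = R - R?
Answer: 8898/67 ≈ 132.81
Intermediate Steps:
d(b, R) = 0
Y = -9/67 (Y = (0 + 9)/(-56 + (-25 + 14)) = 9/(-56 - 11) = 9/(-67) = 9*(-1/67) = -9/67 ≈ -0.13433)
Y*(-140) + 114 = -9/67*(-140) + 114 = 1260/67 + 114 = 8898/67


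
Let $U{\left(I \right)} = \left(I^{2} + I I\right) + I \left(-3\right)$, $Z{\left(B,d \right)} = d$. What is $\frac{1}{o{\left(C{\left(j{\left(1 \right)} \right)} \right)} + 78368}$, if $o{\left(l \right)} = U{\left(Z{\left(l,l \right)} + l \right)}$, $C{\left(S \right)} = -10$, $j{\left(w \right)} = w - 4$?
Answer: $\frac{1}{79228} \approx 1.2622 \cdot 10^{-5}$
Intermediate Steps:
$j{\left(w \right)} = -4 + w$
$U{\left(I \right)} = - 3 I + 2 I^{2}$ ($U{\left(I \right)} = \left(I^{2} + I^{2}\right) - 3 I = 2 I^{2} - 3 I = - 3 I + 2 I^{2}$)
$o{\left(l \right)} = 2 l \left(-3 + 4 l\right)$ ($o{\left(l \right)} = \left(l + l\right) \left(-3 + 2 \left(l + l\right)\right) = 2 l \left(-3 + 2 \cdot 2 l\right) = 2 l \left(-3 + 4 l\right)$)
$\frac{1}{o{\left(C{\left(j{\left(1 \right)} \right)} \right)} + 78368} = \frac{1}{2 \left(-10\right) \left(-3 + 4 \left(-10\right)\right) + 78368} = \frac{1}{2 \left(-10\right) \left(-3 - 40\right) + 78368} = \frac{1}{2 \left(-10\right) \left(-43\right) + 78368} = \frac{1}{860 + 78368} = \frac{1}{79228}$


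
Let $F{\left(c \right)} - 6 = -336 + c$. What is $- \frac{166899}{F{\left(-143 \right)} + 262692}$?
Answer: $- \frac{166899}{262219} \approx -0.63649$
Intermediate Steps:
$F{\left(c \right)} = -330 + c$ ($F{\left(c \right)} = 6 + \left(-336 + c\right) = -330 + c$)
$- \frac{166899}{F{\left(-143 \right)} + 262692} = - \frac{166899}{\left(-330 - 143\right) + 262692} = - \frac{166899}{-473 + 262692} = - \frac{166899}{262219}$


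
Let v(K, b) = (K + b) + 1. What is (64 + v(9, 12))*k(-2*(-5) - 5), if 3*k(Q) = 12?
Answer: 344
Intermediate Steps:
k(Q) = 4 (k(Q) = (⅓)*12 = 4)
v(K, b) = 1 + K + b
(64 + v(9, 12))*k(-2*(-5) - 5) = (64 + (1 + 9 + 12))*4 = (64 + 22)*4 = 86*4 = 344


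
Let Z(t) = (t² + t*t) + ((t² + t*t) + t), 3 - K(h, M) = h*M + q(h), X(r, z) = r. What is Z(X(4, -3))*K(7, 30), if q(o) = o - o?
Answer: -14076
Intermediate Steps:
q(o) = 0
K(h, M) = 3 - M*h (K(h, M) = 3 - (h*M + 0) = 3 - (M*h + 0) = 3 - M*h)
Z(t) = t + 4*t² (Z(t) = (t² + t²) + ((t² + t²) + t) = 2*t² + (2*t² + t) = 2*t² + (t + 2*t²) = t + 4*t²)
Z(X(4, -3))*K(7, 30) = (4*(1 + 4*4))*(3 - 1*30*7) = (4*(1 + 16))*(3 - 210) = (4*17)*(-207) = 68*(-207) = -14076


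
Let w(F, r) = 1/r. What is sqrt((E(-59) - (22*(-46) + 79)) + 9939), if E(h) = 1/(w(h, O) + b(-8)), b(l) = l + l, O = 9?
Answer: 3*sqrt(24702249)/143 ≈ 104.27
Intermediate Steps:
b(l) = 2*l
E(h) = -9/143 (E(h) = 1/(1/9 + 2*(-8)) = 1/(1/9 - 16) = 1/(-143/9) = -9/143)
sqrt((E(-59) - (22*(-46) + 79)) + 9939) = sqrt((-9/143 - (22*(-46) + 79)) + 9939) = sqrt((-9/143 - (-1012 + 79)) + 9939) = sqrt((-9/143 - 1*(-933)) + 9939) = sqrt((-9/143 + 933) + 9939) = sqrt(133410/143 + 9939) = sqrt(1554687/143) = 3*sqrt(24702249)/143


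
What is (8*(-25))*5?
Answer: -1000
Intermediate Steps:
(8*(-25))*5 = -200*5 = -1000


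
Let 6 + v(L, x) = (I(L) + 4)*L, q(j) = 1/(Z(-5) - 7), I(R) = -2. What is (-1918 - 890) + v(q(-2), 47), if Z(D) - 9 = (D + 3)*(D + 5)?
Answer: -2813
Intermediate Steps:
Z(D) = 9 + (3 + D)*(5 + D) (Z(D) = 9 + (D + 3)*(D + 5) = 9 + (3 + D)*(5 + D))
q(j) = ½ (q(j) = 1/((24 + (-5)² + 8*(-5)) - 7) = 1/((24 + 25 - 40) - 7) = 1/(9 - 7) = 1/2 = ½)
v(L, x) = -6 + 2*L (v(L, x) = -6 + (-2 + 4)*L = -6 + 2*L)
(-1918 - 890) + v(q(-2), 47) = (-1918 - 890) + (-6 + 2*(½)) = -2808 + (-6 + 1) = -2808 - 5 = -2813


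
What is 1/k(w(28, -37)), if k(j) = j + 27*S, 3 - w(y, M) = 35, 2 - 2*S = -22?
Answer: 1/292 ≈ 0.0034247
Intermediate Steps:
S = 12 (S = 1 - 1/2*(-22) = 1 + 11 = 12)
w(y, M) = -32 (w(y, M) = 3 - 1*35 = 3 - 35 = -32)
k(j) = 324 + j (k(j) = j + 27*12 = j + 324 = 324 + j)
1/k(w(28, -37)) = 1/(324 - 32) = 1/292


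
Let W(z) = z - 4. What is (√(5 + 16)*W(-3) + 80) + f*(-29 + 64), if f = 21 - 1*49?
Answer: -900 - 7*√21 ≈ -932.08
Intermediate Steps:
W(z) = -4 + z
f = -28 (f = 21 - 49 = -28)
(√(5 + 16)*W(-3) + 80) + f*(-29 + 64) = (√(5 + 16)*(-4 - 3) + 80) - 28*(-29 + 64) = (√21*(-7) + 80) - 28*35 = (-7*√21 + 80) - 980 = (80 - 7*√21) - 980 = -900 - 7*√21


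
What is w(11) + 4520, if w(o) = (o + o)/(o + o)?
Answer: 4521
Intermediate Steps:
w(o) = 1 (w(o) = (2*o)/((2*o)) = (2*o)*(1/(2*o)) = 1)
w(11) + 4520 = 1 + 4520 = 4521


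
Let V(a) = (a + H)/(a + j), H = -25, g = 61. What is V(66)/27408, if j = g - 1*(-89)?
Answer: 41/5920128 ≈ 6.9255e-6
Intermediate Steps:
j = 150 (j = 61 - 1*(-89) = 61 + 89 = 150)
V(a) = (-25 + a)/(150 + a) (V(a) = (a - 25)/(a + 150) = (-25 + a)/(150 + a))
V(66)/27408 = ((-25 + 66)/(150 + 66))/27408 = (41/216)*(1/27408) = 41/5920128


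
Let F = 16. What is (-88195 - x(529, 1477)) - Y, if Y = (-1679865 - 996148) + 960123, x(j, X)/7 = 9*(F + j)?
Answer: 1593360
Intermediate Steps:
x(j, X) = 1008 + 63*j (x(j, X) = 7*(9*(16 + j)) = 7*(144 + 9*j) = 1008 + 63*j)
Y = -1715890 (Y = -2676013 + 960123 = -1715890)
(-88195 - x(529, 1477)) - Y = (-88195 - (1008 + 63*529)) - 1*(-1715890) = (-88195 - (1008 + 33327)) + 1715890 = (-88195 - 1*34335) + 1715890 = (-88195 - 34335) + 1715890 = -122530 + 1715890 = 1593360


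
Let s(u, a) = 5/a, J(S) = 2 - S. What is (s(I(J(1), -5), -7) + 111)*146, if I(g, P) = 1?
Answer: 112712/7 ≈ 16102.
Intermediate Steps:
(s(I(J(1), -5), -7) + 111)*146 = (5/(-7) + 111)*146 = (5*(-⅐) + 111)*146 = (-5/7 + 111)*146 = (772/7)*146 = 112712/7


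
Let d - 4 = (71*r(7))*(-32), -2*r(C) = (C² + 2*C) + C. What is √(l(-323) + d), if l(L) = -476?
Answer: 2*√19762 ≈ 281.15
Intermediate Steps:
r(C) = -3*C/2 - C²/2 (r(C) = -((C² + 2*C) + C)/2 = -(C² + 3*C)/2 = -3*C/2 - C²/2)
d = 79524 (d = 4 + (71*(-½*7*(3 + 7)))*(-32) = 4 + (71*(-½*7*10))*(-32) = 4 + (71*(-35))*(-32) = 4 - 2485*(-32) = 4 + 79520 = 79524)
√(l(-323) + d) = √(-476 + 79524) = √79048 = 2*√19762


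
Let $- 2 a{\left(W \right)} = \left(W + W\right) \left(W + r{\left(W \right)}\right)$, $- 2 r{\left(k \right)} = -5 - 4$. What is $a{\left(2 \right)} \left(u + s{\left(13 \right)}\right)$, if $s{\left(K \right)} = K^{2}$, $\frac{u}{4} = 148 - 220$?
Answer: $1547$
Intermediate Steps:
$r{\left(k \right)} = \frac{9}{2}$ ($r{\left(k \right)} = - \frac{-5 - 4}{2} = \left(- \frac{1}{2}\right) \left(-9\right) = \frac{9}{2}$)
$a{\left(W \right)} = - W \left(\frac{9}{2} + W\right)$ ($a{\left(W \right)} = - \frac{\left(W + W\right) \left(W + \frac{9}{2}\right)}{2} = - \frac{2 W \left(\frac{9}{2} + W\right)}{2} = - W \left(\frac{9}{2} + W\right)$)
$u = -288$ ($u = 4 \left(148 - 220\right) = 4 \left(-72\right) = -288$)
$a{\left(2 \right)} \left(u + s{\left(13 \right)}\right) = \left(- \frac{1}{2}\right) 2 \left(9 + 2 \cdot 2\right) \left(-288 + 13^{2}\right) = \left(- \frac{1}{2}\right) 2 \left(9 + 4\right) \left(-288 + 169\right) = \left(- \frac{1}{2}\right) 2 \cdot 13 \left(-119\right) = \left(-13\right) \left(-119\right) = 1547$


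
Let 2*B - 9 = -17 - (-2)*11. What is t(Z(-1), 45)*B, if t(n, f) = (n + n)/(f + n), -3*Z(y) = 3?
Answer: -7/22 ≈ -0.31818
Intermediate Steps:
Z(y) = -1 (Z(y) = -1/3*3 = -1)
t(n, f) = 2*n/(f + n) (t(n, f) = (2*n)/(f + n) = 2*n/(f + n))
B = 7 (B = 9/2 + (-17 - (-2)*11)/2 = 9/2 + (-17 - 1*(-22))/2 = 9/2 + (-17 + 22)/2 = 9/2 + (1/2)*5 = 9/2 + 5/2 = 7)
t(Z(-1), 45)*B = (2*(-1)/(45 - 1))*7 = (2*(-1)/44)*7 = (2*(-1)*(1/44))*7 = -1/22*7 = -7/22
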